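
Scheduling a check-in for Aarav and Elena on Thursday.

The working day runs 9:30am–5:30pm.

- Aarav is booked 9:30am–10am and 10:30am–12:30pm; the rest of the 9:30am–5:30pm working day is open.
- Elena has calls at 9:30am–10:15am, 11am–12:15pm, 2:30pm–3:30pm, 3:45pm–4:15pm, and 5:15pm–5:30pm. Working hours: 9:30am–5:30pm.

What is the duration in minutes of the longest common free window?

120 minutes

Aarav free within 09:30–17:30: 10:00–10:30, 12:30–17:30.
Elena free within 09:30–17:30: 10:15–11:00, 12:15–14:30, 15:30–15:45, 16:15–17:15.
Aarav ∩ Elena: 10:15–10:30, 12:30–14:30, 15:30–15:45, 16:15–17:15.
Common window lengths: 15, 120, 15, 60 min; longest is 120.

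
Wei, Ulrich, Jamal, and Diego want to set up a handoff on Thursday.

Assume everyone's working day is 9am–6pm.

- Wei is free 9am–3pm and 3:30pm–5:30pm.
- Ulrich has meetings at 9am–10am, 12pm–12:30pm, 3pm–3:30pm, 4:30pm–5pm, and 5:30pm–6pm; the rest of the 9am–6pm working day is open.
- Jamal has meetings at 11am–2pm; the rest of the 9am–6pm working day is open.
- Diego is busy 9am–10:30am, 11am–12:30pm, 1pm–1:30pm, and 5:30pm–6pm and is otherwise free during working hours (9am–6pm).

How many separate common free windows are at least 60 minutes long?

2

Ulrich free within 09:00–18:00: 10:00–12:00, 12:30–15:00, 15:30–16:30, 17:00–17:30.
Jamal free within 09:00–18:00: 09:00–11:00, 14:00–18:00.
Diego free within 09:00–18:00: 10:30–11:00, 12:30–13:00, 13:30–17:30.
Wei ∩ Ulrich: 10:00–12:00, 12:30–15:00, 15:30–16:30, 17:00–17:30.
Wei ∩ Ulrich ∩ Jamal: 10:00–11:00, 14:00–15:00, 15:30–16:30, 17:00–17:30.
Wei ∩ Ulrich ∩ Jamal ∩ Diego: 10:30–11:00, 14:00–15:00, 15:30–16:30, 17:00–17:30.
Windows ≥ 60 min: 14:00–15:00, 15:30–16:30.
That's 2 windows.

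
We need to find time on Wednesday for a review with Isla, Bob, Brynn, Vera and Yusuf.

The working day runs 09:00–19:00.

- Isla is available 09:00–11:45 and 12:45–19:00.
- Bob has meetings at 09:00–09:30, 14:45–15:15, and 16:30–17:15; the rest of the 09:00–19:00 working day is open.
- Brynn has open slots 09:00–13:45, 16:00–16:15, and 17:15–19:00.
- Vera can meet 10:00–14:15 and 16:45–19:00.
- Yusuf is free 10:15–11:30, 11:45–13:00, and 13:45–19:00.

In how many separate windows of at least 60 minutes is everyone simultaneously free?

Bob free within 09:00–19:00: 09:30–14:45, 15:15–16:30, 17:15–19:00.
Isla ∩ Bob: 09:30–11:45, 12:45–14:45, 15:15–16:30, 17:15–19:00.
Isla ∩ Bob ∩ Brynn: 09:30–11:45, 12:45–13:45, 16:00–16:15, 17:15–19:00.
Isla ∩ Bob ∩ Brynn ∩ Vera: 10:00–11:45, 12:45–13:45, 17:15–19:00.
Isla ∩ Bob ∩ Brynn ∩ Vera ∩ Yusuf: 10:15–11:30, 12:45–13:00, 17:15–19:00.
Windows ≥ 60 min: 10:15–11:30, 17:15–19:00.
That's 2 windows.

2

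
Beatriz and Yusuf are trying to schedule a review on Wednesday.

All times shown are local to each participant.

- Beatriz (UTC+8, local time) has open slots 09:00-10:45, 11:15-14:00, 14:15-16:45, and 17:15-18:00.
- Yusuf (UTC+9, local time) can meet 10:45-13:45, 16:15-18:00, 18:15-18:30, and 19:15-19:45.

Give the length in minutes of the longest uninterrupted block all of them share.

Beatriz → UTC: 01:00–02:45, 03:15–06:00, 06:15–08:45, 09:15–10:00.
Yusuf → UTC: 01:45–04:45, 07:15–09:00, 09:15–09:30, 10:15–10:45.
Beatriz ∩ Yusuf: 01:45–02:45, 03:15–04:45, 07:15–08:45, 09:15–09:30.
Common window lengths: 60, 90, 90, 15 min; longest is 90.

90 minutes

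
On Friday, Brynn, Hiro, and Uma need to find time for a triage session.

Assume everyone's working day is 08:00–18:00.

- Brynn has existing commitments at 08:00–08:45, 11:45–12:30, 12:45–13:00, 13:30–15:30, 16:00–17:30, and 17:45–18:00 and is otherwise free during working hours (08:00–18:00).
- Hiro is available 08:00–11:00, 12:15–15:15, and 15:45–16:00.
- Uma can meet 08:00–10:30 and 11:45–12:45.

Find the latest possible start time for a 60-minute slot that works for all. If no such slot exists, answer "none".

Brynn free within 08:00–18:00: 08:45–11:45, 12:30–12:45, 13:00–13:30, 15:30–16:00, 17:30–17:45.
Brynn ∩ Hiro: 08:45–11:00, 12:30–12:45, 13:00–13:30, 15:45–16:00.
Brynn ∩ Hiro ∩ Uma: 08:45–10:30, 12:30–12:45.
Windows ≥ 60 min: 08:45–10:30.
Latest start in the last window 08:45–10:30 is 10:30 − 60 min = 09:30.

09:30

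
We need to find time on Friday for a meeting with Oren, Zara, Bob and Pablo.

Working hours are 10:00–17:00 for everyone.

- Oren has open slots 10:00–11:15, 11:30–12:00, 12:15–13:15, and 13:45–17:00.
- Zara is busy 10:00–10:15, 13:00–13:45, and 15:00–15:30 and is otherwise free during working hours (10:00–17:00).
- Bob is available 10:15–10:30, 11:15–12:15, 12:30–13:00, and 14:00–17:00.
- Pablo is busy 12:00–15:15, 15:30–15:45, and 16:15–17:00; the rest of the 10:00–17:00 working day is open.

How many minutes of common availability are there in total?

Zara free within 10:00–17:00: 10:15–13:00, 13:45–15:00, 15:30–17:00.
Pablo free within 10:00–17:00: 10:00–12:00, 15:15–15:30, 15:45–16:15.
Oren ∩ Zara: 10:15–11:15, 11:30–12:00, 12:15–13:00, 13:45–15:00, 15:30–17:00.
Oren ∩ Zara ∩ Bob: 10:15–10:30, 11:30–12:00, 12:30–13:00, 14:00–15:00, 15:30–17:00.
Oren ∩ Zara ∩ Bob ∩ Pablo: 10:15–10:30, 11:30–12:00, 15:45–16:15.
Total common minutes: 15 + 30 + 30 = 75.

75 minutes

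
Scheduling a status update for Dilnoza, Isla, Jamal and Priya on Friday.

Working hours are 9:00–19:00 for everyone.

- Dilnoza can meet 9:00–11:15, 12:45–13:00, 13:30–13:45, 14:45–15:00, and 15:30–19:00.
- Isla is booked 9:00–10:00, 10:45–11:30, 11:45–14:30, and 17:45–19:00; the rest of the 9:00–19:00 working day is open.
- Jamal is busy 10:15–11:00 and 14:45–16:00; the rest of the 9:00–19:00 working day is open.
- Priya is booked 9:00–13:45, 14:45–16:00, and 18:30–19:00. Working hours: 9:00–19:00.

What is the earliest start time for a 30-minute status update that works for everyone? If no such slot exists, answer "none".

Isla free within 09:00–19:00: 10:00–10:45, 11:30–11:45, 14:30–17:45.
Jamal free within 09:00–19:00: 09:00–10:15, 11:00–14:45, 16:00–19:00.
Priya free within 09:00–19:00: 13:45–14:45, 16:00–18:30.
Dilnoza ∩ Isla: 10:00–10:45, 14:45–15:00, 15:30–17:45.
Dilnoza ∩ Isla ∩ Jamal: 10:00–10:15, 16:00–17:45.
Dilnoza ∩ Isla ∩ Jamal ∩ Priya: 16:00–17:45.
Windows ≥ 30 min: 16:00–17:45.
Earliest such window starts at 16:00.

16:00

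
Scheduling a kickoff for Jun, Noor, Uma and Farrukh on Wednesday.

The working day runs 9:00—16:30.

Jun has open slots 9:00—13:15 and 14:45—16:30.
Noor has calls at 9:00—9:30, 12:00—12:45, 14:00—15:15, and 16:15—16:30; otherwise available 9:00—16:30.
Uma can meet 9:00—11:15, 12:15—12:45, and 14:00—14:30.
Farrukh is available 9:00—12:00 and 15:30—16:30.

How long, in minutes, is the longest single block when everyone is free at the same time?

Noor free within 09:00–16:30: 09:30–12:00, 12:45–14:00, 15:15–16:15.
Jun ∩ Noor: 09:30–12:00, 12:45–13:15, 15:15–16:15.
Jun ∩ Noor ∩ Uma: 09:30–11:15.
Jun ∩ Noor ∩ Uma ∩ Farrukh: 09:30–11:15.
Single common window of 105 minutes.

105 minutes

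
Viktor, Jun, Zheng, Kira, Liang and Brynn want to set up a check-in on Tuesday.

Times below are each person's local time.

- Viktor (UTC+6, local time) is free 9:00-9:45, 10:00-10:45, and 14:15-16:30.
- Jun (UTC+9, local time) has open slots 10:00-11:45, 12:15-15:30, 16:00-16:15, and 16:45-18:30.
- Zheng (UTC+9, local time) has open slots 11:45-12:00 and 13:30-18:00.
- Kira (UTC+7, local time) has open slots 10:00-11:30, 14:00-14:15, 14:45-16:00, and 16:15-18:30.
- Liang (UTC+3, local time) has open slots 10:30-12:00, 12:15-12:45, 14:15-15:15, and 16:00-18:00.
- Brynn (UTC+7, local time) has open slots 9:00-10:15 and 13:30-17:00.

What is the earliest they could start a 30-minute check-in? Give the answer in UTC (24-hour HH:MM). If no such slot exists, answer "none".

08:15

Viktor → UTC: 03:00–03:45, 04:00–04:45, 08:15–10:30.
Jun → UTC: 01:00–02:45, 03:15–06:30, 07:00–07:15, 07:45–09:30.
Zheng → UTC: 02:45–03:00, 04:30–09:00.
Kira → UTC: 03:00–04:30, 07:00–07:15, 07:45–09:00, 09:15–11:30.
Liang → UTC: 07:30–09:00, 09:15–09:45, 11:15–12:15, 13:00–15:00.
Brynn → UTC: 02:00–03:15, 06:30–10:00.
Viktor ∩ Jun: 03:15–03:45, 04:00–04:45, 08:15–09:30.
Viktor ∩ Jun ∩ Zheng: 04:30–04:45, 08:15–09:00.
Viktor ∩ Jun ∩ Zheng ∩ Kira: 08:15–09:00.
Viktor ∩ Jun ∩ Zheng ∩ Kira ∩ Liang: 08:15–09:00.
Viktor ∩ Jun ∩ Zheng ∩ Kira ∩ Liang ∩ Brynn: 08:15–09:00.
Windows ≥ 30 min: 08:15–09:00.
Earliest such window starts at 08:15.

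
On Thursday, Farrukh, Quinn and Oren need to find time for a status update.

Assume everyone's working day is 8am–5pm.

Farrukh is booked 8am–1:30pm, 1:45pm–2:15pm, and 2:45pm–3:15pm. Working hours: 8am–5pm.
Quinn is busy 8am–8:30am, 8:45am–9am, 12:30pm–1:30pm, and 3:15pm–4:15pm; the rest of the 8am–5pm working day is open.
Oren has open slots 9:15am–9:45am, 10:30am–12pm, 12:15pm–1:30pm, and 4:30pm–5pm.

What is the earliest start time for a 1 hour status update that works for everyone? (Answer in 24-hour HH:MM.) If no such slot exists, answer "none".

none

Farrukh free within 08:00–17:00: 13:30–13:45, 14:15–14:45, 15:15–17:00.
Quinn free within 08:00–17:00: 08:30–08:45, 09:00–12:30, 13:30–15:15, 16:15–17:00.
Farrukh ∩ Quinn: 13:30–13:45, 14:15–14:45, 16:15–17:00.
Farrukh ∩ Quinn ∩ Oren: 16:30–17:00.
Windows ≥ 60 min: (none).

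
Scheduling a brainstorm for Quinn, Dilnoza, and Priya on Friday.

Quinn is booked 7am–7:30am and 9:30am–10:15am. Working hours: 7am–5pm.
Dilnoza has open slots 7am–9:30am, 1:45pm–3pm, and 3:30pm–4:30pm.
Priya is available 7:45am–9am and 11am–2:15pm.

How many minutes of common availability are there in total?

Quinn free within 07:00–17:00: 07:30–09:30, 10:15–17:00.
Quinn ∩ Dilnoza: 07:30–09:30, 13:45–15:00, 15:30–16:30.
Quinn ∩ Dilnoza ∩ Priya: 07:45–09:00, 13:45–14:15.
Total common minutes: 75 + 30 = 105.

105 minutes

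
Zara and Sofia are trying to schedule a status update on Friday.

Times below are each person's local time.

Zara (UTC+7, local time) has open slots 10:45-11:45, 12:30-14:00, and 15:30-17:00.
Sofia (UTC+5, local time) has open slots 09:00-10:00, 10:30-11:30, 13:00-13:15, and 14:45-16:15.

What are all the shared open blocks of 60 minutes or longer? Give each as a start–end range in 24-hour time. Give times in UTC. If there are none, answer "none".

05:30–06:30

Zara → UTC: 03:45–04:45, 05:30–07:00, 08:30–10:00.
Sofia → UTC: 04:00–05:00, 05:30–06:30, 08:00–08:15, 09:45–11:15.
Zara ∩ Sofia: 04:00–04:45, 05:30–06:30, 09:45–10:00.
Windows ≥ 60 min: 05:30–06:30.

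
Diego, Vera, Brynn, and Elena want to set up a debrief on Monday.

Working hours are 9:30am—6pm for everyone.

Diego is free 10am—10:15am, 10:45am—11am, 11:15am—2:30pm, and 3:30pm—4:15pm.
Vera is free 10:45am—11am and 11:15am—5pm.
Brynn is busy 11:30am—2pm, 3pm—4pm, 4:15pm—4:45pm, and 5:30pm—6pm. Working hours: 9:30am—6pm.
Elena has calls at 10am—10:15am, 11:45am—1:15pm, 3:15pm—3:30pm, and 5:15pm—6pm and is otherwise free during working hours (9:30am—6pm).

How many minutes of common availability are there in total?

75 minutes

Brynn free within 09:30–18:00: 09:30–11:30, 14:00–15:00, 16:00–16:15, 16:45–17:30.
Elena free within 09:30–18:00: 09:30–10:00, 10:15–11:45, 13:15–15:15, 15:30–17:15.
Diego ∩ Vera: 10:45–11:00, 11:15–14:30, 15:30–16:15.
Diego ∩ Vera ∩ Brynn: 10:45–11:00, 11:15–11:30, 14:00–14:30, 16:00–16:15.
Diego ∩ Vera ∩ Brynn ∩ Elena: 10:45–11:00, 11:15–11:30, 14:00–14:30, 16:00–16:15.
Total common minutes: 15 + 15 + 30 + 15 = 75.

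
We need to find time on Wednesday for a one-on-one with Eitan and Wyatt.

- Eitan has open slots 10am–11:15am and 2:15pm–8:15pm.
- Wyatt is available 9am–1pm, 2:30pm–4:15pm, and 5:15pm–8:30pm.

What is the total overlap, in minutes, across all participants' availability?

360 minutes

Eitan ∩ Wyatt: 10:00–11:15, 14:30–16:15, 17:15–20:15.
Total common minutes: 75 + 105 + 180 = 360.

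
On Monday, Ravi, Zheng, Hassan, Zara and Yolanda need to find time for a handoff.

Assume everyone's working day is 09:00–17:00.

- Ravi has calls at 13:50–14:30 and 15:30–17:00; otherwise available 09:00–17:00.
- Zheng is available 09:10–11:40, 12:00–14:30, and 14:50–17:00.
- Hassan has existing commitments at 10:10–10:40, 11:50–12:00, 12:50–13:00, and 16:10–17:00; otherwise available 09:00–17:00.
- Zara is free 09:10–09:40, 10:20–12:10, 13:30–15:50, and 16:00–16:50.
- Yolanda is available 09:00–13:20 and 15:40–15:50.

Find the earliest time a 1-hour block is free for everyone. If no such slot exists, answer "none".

10:40

Ravi free within 09:00–17:00: 09:00–13:50, 14:30–15:30.
Hassan free within 09:00–17:00: 09:00–10:10, 10:40–11:50, 12:00–12:50, 13:00–16:10.
Ravi ∩ Zheng: 09:10–11:40, 12:00–13:50, 14:50–15:30.
Ravi ∩ Zheng ∩ Hassan: 09:10–10:10, 10:40–11:40, 12:00–12:50, 13:00–13:50, 14:50–15:30.
Ravi ∩ Zheng ∩ Hassan ∩ Zara: 09:10–09:40, 10:40–11:40, 12:00–12:10, 13:30–13:50, 14:50–15:30.
Ravi ∩ Zheng ∩ Hassan ∩ Zara ∩ Yolanda: 09:10–09:40, 10:40–11:40, 12:00–12:10.
Windows ≥ 60 min: 10:40–11:40.
Earliest such window starts at 10:40.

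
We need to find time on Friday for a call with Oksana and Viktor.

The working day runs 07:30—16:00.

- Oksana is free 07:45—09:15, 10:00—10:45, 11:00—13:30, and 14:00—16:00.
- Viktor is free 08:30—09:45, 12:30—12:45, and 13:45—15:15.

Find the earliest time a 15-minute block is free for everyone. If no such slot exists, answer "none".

08:30

Oksana ∩ Viktor: 08:30–09:15, 12:30–12:45, 14:00–15:15.
Windows ≥ 15 min: 08:30–09:15, 12:30–12:45, 14:00–15:15.
Earliest such window starts at 08:30.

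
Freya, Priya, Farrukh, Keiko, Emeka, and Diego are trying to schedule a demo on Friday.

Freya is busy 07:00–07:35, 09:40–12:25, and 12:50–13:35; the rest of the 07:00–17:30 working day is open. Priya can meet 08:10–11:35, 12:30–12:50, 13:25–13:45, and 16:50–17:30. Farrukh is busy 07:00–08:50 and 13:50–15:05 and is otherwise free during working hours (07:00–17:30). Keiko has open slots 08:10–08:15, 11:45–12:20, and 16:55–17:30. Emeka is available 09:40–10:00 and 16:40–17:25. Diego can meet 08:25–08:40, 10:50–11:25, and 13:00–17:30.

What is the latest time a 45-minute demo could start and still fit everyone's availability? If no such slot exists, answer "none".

Freya free within 07:00–17:30: 07:35–09:40, 12:25–12:50, 13:35–17:30.
Farrukh free within 07:00–17:30: 08:50–13:50, 15:05–17:30.
Freya ∩ Priya: 08:10–09:40, 12:30–12:50, 13:35–13:45, 16:50–17:30.
Freya ∩ Priya ∩ Farrukh: 08:50–09:40, 12:30–12:50, 13:35–13:45, 16:50–17:30.
Freya ∩ Priya ∩ Farrukh ∩ Keiko: 16:55–17:30.
Freya ∩ Priya ∩ Farrukh ∩ Keiko ∩ Emeka: 16:55–17:25.
Freya ∩ Priya ∩ Farrukh ∩ Keiko ∩ Emeka ∩ Diego: 16:55–17:25.
Windows ≥ 45 min: (none).

none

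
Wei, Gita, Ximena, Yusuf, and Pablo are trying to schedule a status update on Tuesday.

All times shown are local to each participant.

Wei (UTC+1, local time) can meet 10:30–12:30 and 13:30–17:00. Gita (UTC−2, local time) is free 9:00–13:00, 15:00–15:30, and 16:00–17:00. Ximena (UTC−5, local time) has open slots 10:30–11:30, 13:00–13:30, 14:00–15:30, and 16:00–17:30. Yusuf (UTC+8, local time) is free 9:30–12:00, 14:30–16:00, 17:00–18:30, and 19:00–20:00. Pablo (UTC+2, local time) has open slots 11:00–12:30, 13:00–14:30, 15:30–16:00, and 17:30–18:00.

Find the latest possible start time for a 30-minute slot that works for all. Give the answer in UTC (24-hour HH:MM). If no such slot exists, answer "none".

none

Wei → UTC: 09:30–11:30, 12:30–16:00.
Gita → UTC: 11:00–15:00, 17:00–17:30, 18:00–19:00.
Ximena → UTC: 15:30–16:30, 18:00–18:30, 19:00–20:30, 21:00–22:30.
Yusuf → UTC: 01:30–04:00, 06:30–08:00, 09:00–10:30, 11:00–12:00.
Pablo → UTC: 09:00–10:30, 11:00–12:30, 13:30–14:00, 15:30–16:00.
Wei ∩ Gita: 11:00–11:30, 12:30–15:00.
Wei ∩ Gita ∩ Ximena: (none).
Wei ∩ Gita ∩ Ximena ∩ Yusuf: (none).
Wei ∩ Gita ∩ Ximena ∩ Yusuf ∩ Pablo: (none).
Windows ≥ 30 min: (none).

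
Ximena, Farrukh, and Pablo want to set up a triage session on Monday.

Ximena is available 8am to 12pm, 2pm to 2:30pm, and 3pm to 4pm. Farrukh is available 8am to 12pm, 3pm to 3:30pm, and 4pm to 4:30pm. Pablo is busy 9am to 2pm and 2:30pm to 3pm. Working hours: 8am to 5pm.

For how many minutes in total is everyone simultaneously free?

90 minutes

Pablo free within 08:00–17:00: 08:00–09:00, 14:00–14:30, 15:00–17:00.
Ximena ∩ Farrukh: 08:00–12:00, 15:00–15:30.
Ximena ∩ Farrukh ∩ Pablo: 08:00–09:00, 15:00–15:30.
Total common minutes: 60 + 30 = 90.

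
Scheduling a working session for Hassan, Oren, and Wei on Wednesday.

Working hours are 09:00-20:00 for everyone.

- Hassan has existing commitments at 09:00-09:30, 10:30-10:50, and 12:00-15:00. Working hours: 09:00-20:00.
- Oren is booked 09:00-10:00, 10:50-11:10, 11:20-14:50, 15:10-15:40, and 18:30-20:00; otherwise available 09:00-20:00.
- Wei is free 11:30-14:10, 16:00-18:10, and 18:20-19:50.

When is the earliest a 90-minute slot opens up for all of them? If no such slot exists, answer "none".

16:00

Hassan free within 09:00–20:00: 09:30–10:30, 10:50–12:00, 15:00–20:00.
Oren free within 09:00–20:00: 10:00–10:50, 11:10–11:20, 14:50–15:10, 15:40–18:30.
Hassan ∩ Oren: 10:00–10:30, 11:10–11:20, 15:00–15:10, 15:40–18:30.
Hassan ∩ Oren ∩ Wei: 16:00–18:10, 18:20–18:30.
Windows ≥ 90 min: 16:00–18:10.
Earliest such window starts at 16:00.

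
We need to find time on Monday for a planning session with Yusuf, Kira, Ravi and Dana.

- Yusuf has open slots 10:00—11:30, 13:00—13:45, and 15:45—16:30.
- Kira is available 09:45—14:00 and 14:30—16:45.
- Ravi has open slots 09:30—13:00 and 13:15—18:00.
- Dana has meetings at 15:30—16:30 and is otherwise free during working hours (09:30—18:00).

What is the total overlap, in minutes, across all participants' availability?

120 minutes

Dana free within 09:30–18:00: 09:30–15:30, 16:30–18:00.
Yusuf ∩ Kira: 10:00–11:30, 13:00–13:45, 15:45–16:30.
Yusuf ∩ Kira ∩ Ravi: 10:00–11:30, 13:15–13:45, 15:45–16:30.
Yusuf ∩ Kira ∩ Ravi ∩ Dana: 10:00–11:30, 13:15–13:45.
Total common minutes: 90 + 30 = 120.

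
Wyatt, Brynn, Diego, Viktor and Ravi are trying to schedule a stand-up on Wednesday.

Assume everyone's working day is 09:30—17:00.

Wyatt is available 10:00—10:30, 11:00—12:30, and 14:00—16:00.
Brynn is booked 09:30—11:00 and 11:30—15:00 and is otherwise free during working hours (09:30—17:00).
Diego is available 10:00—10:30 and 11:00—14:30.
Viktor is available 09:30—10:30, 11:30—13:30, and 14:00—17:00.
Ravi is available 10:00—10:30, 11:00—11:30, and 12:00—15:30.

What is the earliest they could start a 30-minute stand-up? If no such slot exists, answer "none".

none

Brynn free within 09:30–17:00: 11:00–11:30, 15:00–17:00.
Wyatt ∩ Brynn: 11:00–11:30, 15:00–16:00.
Wyatt ∩ Brynn ∩ Diego: 11:00–11:30.
Wyatt ∩ Brynn ∩ Diego ∩ Viktor: (none).
Wyatt ∩ Brynn ∩ Diego ∩ Viktor ∩ Ravi: (none).
Windows ≥ 30 min: (none).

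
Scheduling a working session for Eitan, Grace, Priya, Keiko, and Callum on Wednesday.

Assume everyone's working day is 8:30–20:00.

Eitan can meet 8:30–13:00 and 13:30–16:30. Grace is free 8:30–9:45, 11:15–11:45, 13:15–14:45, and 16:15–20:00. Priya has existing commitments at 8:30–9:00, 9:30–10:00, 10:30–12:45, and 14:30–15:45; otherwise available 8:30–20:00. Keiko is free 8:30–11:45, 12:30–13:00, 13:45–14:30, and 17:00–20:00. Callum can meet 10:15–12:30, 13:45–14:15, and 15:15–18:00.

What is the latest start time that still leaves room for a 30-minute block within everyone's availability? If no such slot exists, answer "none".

13:45

Priya free within 08:30–20:00: 09:00–09:30, 10:00–10:30, 12:45–14:30, 15:45–20:00.
Eitan ∩ Grace: 08:30–09:45, 11:15–11:45, 13:30–14:45, 16:15–16:30.
Eitan ∩ Grace ∩ Priya: 09:00–09:30, 13:30–14:30, 16:15–16:30.
Eitan ∩ Grace ∩ Priya ∩ Keiko: 09:00–09:30, 13:45–14:30.
Eitan ∩ Grace ∩ Priya ∩ Keiko ∩ Callum: 13:45–14:15.
Windows ≥ 30 min: 13:45–14:15.
Latest start in the last window 13:45–14:15 is 14:15 − 30 min = 13:45.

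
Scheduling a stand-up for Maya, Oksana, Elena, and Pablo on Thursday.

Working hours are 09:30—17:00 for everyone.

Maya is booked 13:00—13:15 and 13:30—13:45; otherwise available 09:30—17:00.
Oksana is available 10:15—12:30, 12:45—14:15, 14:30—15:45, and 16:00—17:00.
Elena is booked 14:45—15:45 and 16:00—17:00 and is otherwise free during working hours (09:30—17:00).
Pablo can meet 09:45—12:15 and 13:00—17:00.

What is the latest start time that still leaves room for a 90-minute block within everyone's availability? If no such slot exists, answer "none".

Maya free within 09:30–17:00: 09:30–13:00, 13:15–13:30, 13:45–17:00.
Elena free within 09:30–17:00: 09:30–14:45, 15:45–16:00.
Maya ∩ Oksana: 10:15–12:30, 12:45–13:00, 13:15–13:30, 13:45–14:15, 14:30–15:45, 16:00–17:00.
Maya ∩ Oksana ∩ Elena: 10:15–12:30, 12:45–13:00, 13:15–13:30, 13:45–14:15, 14:30–14:45.
Maya ∩ Oksana ∩ Elena ∩ Pablo: 10:15–12:15, 13:15–13:30, 13:45–14:15, 14:30–14:45.
Windows ≥ 90 min: 10:15–12:15.
Latest start in the last window 10:15–12:15 is 12:15 − 90 min = 10:45.

10:45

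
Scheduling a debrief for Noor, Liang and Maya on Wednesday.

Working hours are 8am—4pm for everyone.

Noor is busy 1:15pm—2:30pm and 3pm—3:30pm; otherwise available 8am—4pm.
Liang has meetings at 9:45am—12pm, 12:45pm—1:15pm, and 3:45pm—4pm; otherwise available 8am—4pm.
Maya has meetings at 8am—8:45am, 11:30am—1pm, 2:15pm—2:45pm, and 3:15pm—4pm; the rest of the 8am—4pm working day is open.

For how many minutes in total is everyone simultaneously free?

75 minutes

Noor free within 08:00–16:00: 08:00–13:15, 14:30–15:00, 15:30–16:00.
Liang free within 08:00–16:00: 08:00–09:45, 12:00–12:45, 13:15–15:45.
Maya free within 08:00–16:00: 08:45–11:30, 13:00–14:15, 14:45–15:15.
Noor ∩ Liang: 08:00–09:45, 12:00–12:45, 14:30–15:00, 15:30–15:45.
Noor ∩ Liang ∩ Maya: 08:45–09:45, 14:45–15:00.
Total common minutes: 60 + 15 = 75.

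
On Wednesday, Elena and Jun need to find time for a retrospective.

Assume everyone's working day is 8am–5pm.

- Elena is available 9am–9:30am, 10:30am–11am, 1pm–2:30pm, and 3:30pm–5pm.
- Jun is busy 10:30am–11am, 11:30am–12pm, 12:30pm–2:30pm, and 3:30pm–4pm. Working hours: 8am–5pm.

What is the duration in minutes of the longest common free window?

Jun free within 08:00–17:00: 08:00–10:30, 11:00–11:30, 12:00–12:30, 14:30–15:30, 16:00–17:00.
Elena ∩ Jun: 09:00–09:30, 16:00–17:00.
Common window lengths: 30, 60 min; longest is 60.

60 minutes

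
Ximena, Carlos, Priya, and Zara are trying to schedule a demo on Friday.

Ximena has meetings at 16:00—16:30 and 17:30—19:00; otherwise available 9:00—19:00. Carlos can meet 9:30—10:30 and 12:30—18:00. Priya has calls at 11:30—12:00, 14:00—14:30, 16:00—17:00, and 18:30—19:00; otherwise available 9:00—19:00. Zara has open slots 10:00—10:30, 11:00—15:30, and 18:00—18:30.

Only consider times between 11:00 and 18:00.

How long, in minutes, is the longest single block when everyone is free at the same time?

90 minutes

Ximena free within 09:00–19:00: 09:00–16:00, 16:30–17:30.
Priya free within 09:00–19:00: 09:00–11:30, 12:00–14:00, 14:30–16:00, 17:00–18:30.
Ximena ∩ Carlos: 09:30–10:30, 12:30–16:00, 16:30–17:30.
Ximena ∩ Carlos ∩ Priya: 09:30–10:30, 12:30–14:00, 14:30–16:00, 17:00–17:30.
Ximena ∩ Carlos ∩ Priya ∩ Zara: 10:00–10:30, 12:30–14:00, 14:30–15:30.
Restricted to 11:00–18:00: 12:30–14:00, 14:30–15:30.
Common window lengths: 90, 60 min; longest is 90.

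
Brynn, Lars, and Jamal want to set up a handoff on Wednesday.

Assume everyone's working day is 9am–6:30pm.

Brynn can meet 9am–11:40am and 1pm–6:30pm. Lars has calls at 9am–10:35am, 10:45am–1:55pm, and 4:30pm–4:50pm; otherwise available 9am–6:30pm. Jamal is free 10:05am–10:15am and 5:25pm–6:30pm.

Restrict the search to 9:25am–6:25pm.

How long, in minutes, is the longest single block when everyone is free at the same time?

Lars free within 09:00–18:30: 10:35–10:45, 13:55–16:30, 16:50–18:30.
Brynn ∩ Lars: 10:35–10:45, 13:55–16:30, 16:50–18:30.
Brynn ∩ Lars ∩ Jamal: 17:25–18:30.
Restricted to 09:25–18:25: 17:25–18:25.
Single common window of 60 minutes.

60 minutes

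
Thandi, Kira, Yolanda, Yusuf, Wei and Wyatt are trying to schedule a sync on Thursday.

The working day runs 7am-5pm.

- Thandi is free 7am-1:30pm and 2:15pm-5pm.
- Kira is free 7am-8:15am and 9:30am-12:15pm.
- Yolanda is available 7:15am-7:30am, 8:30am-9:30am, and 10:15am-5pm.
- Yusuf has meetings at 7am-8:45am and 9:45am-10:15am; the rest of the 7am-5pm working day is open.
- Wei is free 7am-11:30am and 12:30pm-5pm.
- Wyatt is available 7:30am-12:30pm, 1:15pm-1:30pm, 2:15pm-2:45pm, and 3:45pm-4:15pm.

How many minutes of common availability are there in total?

75 minutes

Yusuf free within 07:00–17:00: 08:45–09:45, 10:15–17:00.
Thandi ∩ Kira: 07:00–08:15, 09:30–12:15.
Thandi ∩ Kira ∩ Yolanda: 07:15–07:30, 10:15–12:15.
Thandi ∩ Kira ∩ Yolanda ∩ Yusuf: 10:15–12:15.
Thandi ∩ Kira ∩ Yolanda ∩ Yusuf ∩ Wei: 10:15–11:30.
Thandi ∩ Kira ∩ Yolanda ∩ Yusuf ∩ Wei ∩ Wyatt: 10:15–11:30.
Total common minutes: 75.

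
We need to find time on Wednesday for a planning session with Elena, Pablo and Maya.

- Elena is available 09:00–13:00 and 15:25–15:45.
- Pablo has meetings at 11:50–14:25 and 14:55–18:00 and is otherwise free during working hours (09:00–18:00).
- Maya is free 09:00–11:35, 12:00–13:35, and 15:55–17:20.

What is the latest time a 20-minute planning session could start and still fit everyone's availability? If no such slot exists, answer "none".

11:15

Pablo free within 09:00–18:00: 09:00–11:50, 14:25–14:55.
Elena ∩ Pablo: 09:00–11:50.
Elena ∩ Pablo ∩ Maya: 09:00–11:35.
Windows ≥ 20 min: 09:00–11:35.
Latest start in the last window 09:00–11:35 is 11:35 − 20 min = 11:15.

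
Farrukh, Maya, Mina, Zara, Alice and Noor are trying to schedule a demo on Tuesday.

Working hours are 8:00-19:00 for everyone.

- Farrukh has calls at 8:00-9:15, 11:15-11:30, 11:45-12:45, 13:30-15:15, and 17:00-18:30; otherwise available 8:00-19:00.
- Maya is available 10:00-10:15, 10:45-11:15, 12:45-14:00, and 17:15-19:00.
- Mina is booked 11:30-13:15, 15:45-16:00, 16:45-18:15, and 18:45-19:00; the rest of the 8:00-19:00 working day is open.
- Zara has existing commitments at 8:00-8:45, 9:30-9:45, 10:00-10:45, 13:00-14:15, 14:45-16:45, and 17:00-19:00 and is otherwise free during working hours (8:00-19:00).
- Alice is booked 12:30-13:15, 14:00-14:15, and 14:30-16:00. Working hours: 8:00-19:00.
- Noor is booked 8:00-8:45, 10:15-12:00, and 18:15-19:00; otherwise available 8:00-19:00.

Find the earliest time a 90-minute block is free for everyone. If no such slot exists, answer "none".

Farrukh free within 08:00–19:00: 09:15–11:15, 11:30–11:45, 12:45–13:30, 15:15–17:00, 18:30–19:00.
Mina free within 08:00–19:00: 08:00–11:30, 13:15–15:45, 16:00–16:45, 18:15–18:45.
Zara free within 08:00–19:00: 08:45–09:30, 09:45–10:00, 10:45–13:00, 14:15–14:45, 16:45–17:00.
Alice free within 08:00–19:00: 08:00–12:30, 13:15–14:00, 14:15–14:30, 16:00–19:00.
Noor free within 08:00–19:00: 08:45–10:15, 12:00–18:15.
Farrukh ∩ Maya: 10:00–10:15, 10:45–11:15, 12:45–13:30, 18:30–19:00.
Farrukh ∩ Maya ∩ Mina: 10:00–10:15, 10:45–11:15, 13:15–13:30, 18:30–18:45.
Farrukh ∩ Maya ∩ Mina ∩ Zara: 10:45–11:15.
Farrukh ∩ Maya ∩ Mina ∩ Zara ∩ Alice: 10:45–11:15.
Farrukh ∩ Maya ∩ Mina ∩ Zara ∩ Alice ∩ Noor: (none).
Windows ≥ 90 min: (none).

none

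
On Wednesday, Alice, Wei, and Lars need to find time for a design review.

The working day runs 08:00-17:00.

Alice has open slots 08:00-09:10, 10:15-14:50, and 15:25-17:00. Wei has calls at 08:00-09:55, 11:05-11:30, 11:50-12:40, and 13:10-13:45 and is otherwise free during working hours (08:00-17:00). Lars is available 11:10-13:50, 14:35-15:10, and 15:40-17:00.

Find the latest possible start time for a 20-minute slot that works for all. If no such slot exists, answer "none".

16:40

Wei free within 08:00–17:00: 09:55–11:05, 11:30–11:50, 12:40–13:10, 13:45–17:00.
Alice ∩ Wei: 10:15–11:05, 11:30–11:50, 12:40–13:10, 13:45–14:50, 15:25–17:00.
Alice ∩ Wei ∩ Lars: 11:30–11:50, 12:40–13:10, 13:45–13:50, 14:35–14:50, 15:40–17:00.
Windows ≥ 20 min: 11:30–11:50, 12:40–13:10, 15:40–17:00.
Latest start in the last window 15:40–17:00 is 17:00 − 20 min = 16:40.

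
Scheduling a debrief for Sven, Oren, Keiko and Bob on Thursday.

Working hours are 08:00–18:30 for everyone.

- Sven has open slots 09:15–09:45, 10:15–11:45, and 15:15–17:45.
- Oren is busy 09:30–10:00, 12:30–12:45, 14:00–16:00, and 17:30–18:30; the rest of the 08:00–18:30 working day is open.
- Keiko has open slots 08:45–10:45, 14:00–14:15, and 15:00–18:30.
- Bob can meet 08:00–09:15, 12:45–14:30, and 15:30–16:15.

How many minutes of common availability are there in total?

15 minutes

Oren free within 08:00–18:30: 08:00–09:30, 10:00–12:30, 12:45–14:00, 16:00–17:30.
Sven ∩ Oren: 09:15–09:30, 10:15–11:45, 16:00–17:30.
Sven ∩ Oren ∩ Keiko: 09:15–09:30, 10:15–10:45, 16:00–17:30.
Sven ∩ Oren ∩ Keiko ∩ Bob: 16:00–16:15.
Total common minutes: 15.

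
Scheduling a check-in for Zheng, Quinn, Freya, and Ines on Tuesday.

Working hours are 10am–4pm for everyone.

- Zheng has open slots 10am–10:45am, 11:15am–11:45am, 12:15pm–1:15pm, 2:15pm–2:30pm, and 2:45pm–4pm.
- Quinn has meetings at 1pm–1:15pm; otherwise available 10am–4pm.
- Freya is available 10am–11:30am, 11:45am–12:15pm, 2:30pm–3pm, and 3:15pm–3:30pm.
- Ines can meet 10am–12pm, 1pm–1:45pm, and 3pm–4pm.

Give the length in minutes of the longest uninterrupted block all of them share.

Quinn free within 10:00–16:00: 10:00–13:00, 13:15–16:00.
Zheng ∩ Quinn: 10:00–10:45, 11:15–11:45, 12:15–13:00, 14:15–14:30, 14:45–16:00.
Zheng ∩ Quinn ∩ Freya: 10:00–10:45, 11:15–11:30, 14:45–15:00, 15:15–15:30.
Zheng ∩ Quinn ∩ Freya ∩ Ines: 10:00–10:45, 11:15–11:30, 15:15–15:30.
Common window lengths: 45, 15, 15 min; longest is 45.

45 minutes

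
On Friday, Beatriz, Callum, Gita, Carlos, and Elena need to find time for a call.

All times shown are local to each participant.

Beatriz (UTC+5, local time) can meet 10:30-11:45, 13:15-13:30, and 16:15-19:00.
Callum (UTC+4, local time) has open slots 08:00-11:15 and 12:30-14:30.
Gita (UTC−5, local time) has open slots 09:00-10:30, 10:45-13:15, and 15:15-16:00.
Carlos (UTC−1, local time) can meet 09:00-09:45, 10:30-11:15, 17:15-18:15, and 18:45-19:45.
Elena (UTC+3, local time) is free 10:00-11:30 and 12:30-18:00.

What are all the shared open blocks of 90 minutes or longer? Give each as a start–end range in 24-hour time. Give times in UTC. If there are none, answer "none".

Beatriz → UTC: 05:30–06:45, 08:15–08:30, 11:15–14:00.
Callum → UTC: 04:00–07:15, 08:30–10:30.
Gita → UTC: 14:00–15:30, 15:45–18:15, 20:15–21:00.
Carlos → UTC: 10:00–10:45, 11:30–12:15, 18:15–19:15, 19:45–20:45.
Elena → UTC: 07:00–08:30, 09:30–15:00.
Beatriz ∩ Callum: 05:30–06:45.
Beatriz ∩ Callum ∩ Gita: (none).
Beatriz ∩ Callum ∩ Gita ∩ Carlos: (none).
Beatriz ∩ Callum ∩ Gita ∩ Carlos ∩ Elena: (none).
Windows ≥ 90 min: (none).

none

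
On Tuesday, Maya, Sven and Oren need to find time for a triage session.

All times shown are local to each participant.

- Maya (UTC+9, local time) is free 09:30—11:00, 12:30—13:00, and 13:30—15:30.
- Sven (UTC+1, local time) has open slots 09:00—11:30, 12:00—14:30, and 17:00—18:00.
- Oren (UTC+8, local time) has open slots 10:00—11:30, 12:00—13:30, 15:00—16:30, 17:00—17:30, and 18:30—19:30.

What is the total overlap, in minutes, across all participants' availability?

Maya → UTC: 00:30–02:00, 03:30–04:00, 04:30–06:30.
Sven → UTC: 08:00–10:30, 11:00–13:30, 16:00–17:00.
Oren → UTC: 02:00–03:30, 04:00–05:30, 07:00–08:30, 09:00–09:30, 10:30–11:30.
Maya ∩ Sven: (none).
Maya ∩ Sven ∩ Oren: (none).
Total common minutes: 0.

0 minutes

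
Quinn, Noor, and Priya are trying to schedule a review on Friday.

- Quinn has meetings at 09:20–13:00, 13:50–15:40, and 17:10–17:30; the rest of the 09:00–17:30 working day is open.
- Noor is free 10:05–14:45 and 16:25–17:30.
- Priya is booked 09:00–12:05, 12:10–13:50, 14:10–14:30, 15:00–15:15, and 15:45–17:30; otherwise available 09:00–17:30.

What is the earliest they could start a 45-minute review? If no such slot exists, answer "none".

none

Quinn free within 09:00–17:30: 09:00–09:20, 13:00–13:50, 15:40–17:10.
Priya free within 09:00–17:30: 12:05–12:10, 13:50–14:10, 14:30–15:00, 15:15–15:45.
Quinn ∩ Noor: 13:00–13:50, 16:25–17:10.
Quinn ∩ Noor ∩ Priya: (none).
Windows ≥ 45 min: (none).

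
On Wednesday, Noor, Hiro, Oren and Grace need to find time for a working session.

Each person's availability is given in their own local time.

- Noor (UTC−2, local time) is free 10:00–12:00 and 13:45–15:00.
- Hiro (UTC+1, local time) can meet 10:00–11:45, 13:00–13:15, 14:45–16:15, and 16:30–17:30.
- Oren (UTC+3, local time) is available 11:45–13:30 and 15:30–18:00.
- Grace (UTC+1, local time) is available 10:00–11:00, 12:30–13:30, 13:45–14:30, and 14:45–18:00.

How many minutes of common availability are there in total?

Noor → UTC: 12:00–14:00, 15:45–17:00.
Hiro → UTC: 09:00–10:45, 12:00–12:15, 13:45–15:15, 15:30–16:30.
Oren → UTC: 08:45–10:30, 12:30–15:00.
Grace → UTC: 09:00–10:00, 11:30–12:30, 12:45–13:30, 13:45–17:00.
Noor ∩ Hiro: 12:00–12:15, 13:45–14:00, 15:45–16:30.
Noor ∩ Hiro ∩ Oren: 13:45–14:00.
Noor ∩ Hiro ∩ Oren ∩ Grace: 13:45–14:00.
Total common minutes: 15.

15 minutes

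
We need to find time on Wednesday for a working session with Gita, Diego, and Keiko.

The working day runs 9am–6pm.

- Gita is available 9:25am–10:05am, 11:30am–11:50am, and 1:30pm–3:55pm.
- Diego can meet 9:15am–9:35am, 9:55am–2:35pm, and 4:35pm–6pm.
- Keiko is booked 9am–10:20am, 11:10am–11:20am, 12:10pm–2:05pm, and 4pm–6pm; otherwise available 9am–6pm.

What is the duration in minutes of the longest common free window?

30 minutes

Keiko free within 09:00–18:00: 10:20–11:10, 11:20–12:10, 14:05–16:00.
Gita ∩ Diego: 09:25–09:35, 09:55–10:05, 11:30–11:50, 13:30–14:35.
Gita ∩ Diego ∩ Keiko: 11:30–11:50, 14:05–14:35.
Common window lengths: 20, 30 min; longest is 30.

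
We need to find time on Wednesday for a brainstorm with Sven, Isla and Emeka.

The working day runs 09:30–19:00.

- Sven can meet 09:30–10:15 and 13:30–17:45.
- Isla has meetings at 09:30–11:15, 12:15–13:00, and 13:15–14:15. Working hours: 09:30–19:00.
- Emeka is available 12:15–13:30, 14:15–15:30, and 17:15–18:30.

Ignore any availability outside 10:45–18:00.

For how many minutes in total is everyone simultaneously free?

105 minutes

Isla free within 09:30–19:00: 11:15–12:15, 13:00–13:15, 14:15–19:00.
Sven ∩ Isla: 14:15–17:45.
Sven ∩ Isla ∩ Emeka: 14:15–15:30, 17:15–17:45.
Restricted to 10:45–18:00: 14:15–15:30, 17:15–17:45.
Total common minutes: 75 + 30 = 105.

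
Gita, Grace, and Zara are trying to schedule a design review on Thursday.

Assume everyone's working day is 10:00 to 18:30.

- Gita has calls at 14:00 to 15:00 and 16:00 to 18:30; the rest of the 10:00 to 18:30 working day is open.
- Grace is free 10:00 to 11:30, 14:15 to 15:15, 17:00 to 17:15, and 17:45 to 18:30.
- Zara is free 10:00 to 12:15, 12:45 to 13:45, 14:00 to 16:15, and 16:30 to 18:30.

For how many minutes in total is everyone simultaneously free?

105 minutes

Gita free within 10:00–18:30: 10:00–14:00, 15:00–16:00.
Gita ∩ Grace: 10:00–11:30, 15:00–15:15.
Gita ∩ Grace ∩ Zara: 10:00–11:30, 15:00–15:15.
Total common minutes: 90 + 15 = 105.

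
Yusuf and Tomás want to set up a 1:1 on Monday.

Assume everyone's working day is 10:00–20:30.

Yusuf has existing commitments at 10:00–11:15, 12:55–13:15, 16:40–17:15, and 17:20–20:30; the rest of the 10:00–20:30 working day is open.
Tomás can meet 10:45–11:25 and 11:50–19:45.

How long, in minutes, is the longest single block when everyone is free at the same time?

Yusuf free within 10:00–20:30: 11:15–12:55, 13:15–16:40, 17:15–17:20.
Yusuf ∩ Tomás: 11:15–11:25, 11:50–12:55, 13:15–16:40, 17:15–17:20.
Common window lengths: 10, 65, 205, 5 min; longest is 205.

205 minutes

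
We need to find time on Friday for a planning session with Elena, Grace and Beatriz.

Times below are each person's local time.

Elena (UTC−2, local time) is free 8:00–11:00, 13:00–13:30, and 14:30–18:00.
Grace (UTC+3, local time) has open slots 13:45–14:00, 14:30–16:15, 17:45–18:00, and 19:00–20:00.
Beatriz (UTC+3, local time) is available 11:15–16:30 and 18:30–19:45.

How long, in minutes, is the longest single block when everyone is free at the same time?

Elena → UTC: 10:00–13:00, 15:00–15:30, 16:30–20:00.
Grace → UTC: 10:45–11:00, 11:30–13:15, 14:45–15:00, 16:00–17:00.
Beatriz → UTC: 08:15–13:30, 15:30–16:45.
Elena ∩ Grace: 10:45–11:00, 11:30–13:00, 16:30–17:00.
Elena ∩ Grace ∩ Beatriz: 10:45–11:00, 11:30–13:00, 16:30–16:45.
Common window lengths: 15, 90, 15 min; longest is 90.

90 minutes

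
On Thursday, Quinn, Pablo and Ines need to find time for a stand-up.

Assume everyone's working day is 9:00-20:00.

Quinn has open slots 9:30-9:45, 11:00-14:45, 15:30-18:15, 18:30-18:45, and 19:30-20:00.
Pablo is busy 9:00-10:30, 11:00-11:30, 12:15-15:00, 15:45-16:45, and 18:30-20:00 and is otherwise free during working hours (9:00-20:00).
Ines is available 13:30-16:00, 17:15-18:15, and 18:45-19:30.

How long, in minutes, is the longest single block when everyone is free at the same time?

60 minutes

Pablo free within 09:00–20:00: 10:30–11:00, 11:30–12:15, 15:00–15:45, 16:45–18:30.
Quinn ∩ Pablo: 11:30–12:15, 15:30–15:45, 16:45–18:15.
Quinn ∩ Pablo ∩ Ines: 15:30–15:45, 17:15–18:15.
Common window lengths: 15, 60 min; longest is 60.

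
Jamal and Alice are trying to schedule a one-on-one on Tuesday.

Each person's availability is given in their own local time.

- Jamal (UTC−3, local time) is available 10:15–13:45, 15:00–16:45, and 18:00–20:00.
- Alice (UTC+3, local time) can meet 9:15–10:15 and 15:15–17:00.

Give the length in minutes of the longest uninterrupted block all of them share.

Jamal → UTC: 13:15–16:45, 18:00–19:45, 21:00–23:00.
Alice → UTC: 06:15–07:15, 12:15–14:00.
Jamal ∩ Alice: 13:15–14:00.
Single common window of 45 minutes.

45 minutes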